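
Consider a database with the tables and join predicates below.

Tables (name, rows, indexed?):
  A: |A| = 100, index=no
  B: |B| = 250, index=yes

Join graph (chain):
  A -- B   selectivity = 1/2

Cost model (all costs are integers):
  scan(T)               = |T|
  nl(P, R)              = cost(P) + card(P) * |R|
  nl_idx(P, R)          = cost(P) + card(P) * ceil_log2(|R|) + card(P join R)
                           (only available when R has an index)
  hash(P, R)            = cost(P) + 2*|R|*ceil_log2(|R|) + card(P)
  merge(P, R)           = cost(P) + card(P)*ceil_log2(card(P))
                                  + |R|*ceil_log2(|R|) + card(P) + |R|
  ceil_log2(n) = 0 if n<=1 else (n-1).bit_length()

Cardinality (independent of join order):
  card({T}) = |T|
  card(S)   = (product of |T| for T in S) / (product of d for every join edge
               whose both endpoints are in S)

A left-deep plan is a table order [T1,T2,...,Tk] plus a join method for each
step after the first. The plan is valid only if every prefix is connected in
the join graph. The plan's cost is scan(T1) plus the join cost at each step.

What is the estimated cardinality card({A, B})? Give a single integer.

Tables in S: A(100), B(250)
Edges inside S: A-B(d=2)
numerator = 100 * 250 = 25000
denominator = 2 = 2
card(S) = 25000 / 2 = 12500

12500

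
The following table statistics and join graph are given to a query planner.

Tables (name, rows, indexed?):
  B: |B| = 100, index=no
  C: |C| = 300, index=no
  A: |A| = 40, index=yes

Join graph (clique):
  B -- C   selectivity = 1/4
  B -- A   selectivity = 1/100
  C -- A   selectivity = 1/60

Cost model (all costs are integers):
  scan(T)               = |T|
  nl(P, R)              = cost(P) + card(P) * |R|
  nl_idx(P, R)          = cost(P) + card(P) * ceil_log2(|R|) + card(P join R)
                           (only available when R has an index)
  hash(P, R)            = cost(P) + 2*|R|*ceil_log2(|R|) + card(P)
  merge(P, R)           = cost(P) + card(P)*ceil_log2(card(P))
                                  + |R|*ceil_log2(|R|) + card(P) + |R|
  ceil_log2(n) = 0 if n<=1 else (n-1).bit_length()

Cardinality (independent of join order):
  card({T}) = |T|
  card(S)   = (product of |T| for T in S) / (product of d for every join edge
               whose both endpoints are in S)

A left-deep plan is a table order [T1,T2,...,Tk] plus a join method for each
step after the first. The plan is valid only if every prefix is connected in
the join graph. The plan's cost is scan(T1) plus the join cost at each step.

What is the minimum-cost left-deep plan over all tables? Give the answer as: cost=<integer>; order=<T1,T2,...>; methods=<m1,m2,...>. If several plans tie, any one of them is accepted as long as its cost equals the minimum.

cost=2680; order=C,A,B; methods=hash,hash

Selinger DP (subsets sized 1..n):
  {B}: scan cost=100, card=100
  {C}: scan cost=300, card=300
  {A}: scan cost=40, card=40
  {BC}: card=7500; try (B,hash)→2000, (C,merge)→3900, (B,merge)→4100, (C,hash)→5600, (C,nl)→30100, (B,nl)→30300; best=2000 via (B,hash)
  {AB}: card=40; try (A,hash)→680, (A,nl_idx)→740, (B,merge)→1120, (A,merge)→1180, (B,hash)→1480, (B,nl)→4040 …(+1); best=680 via (A,hash)
  {AC}: card=200; try (A,hash)→1080, (A,nl_idx)→2300, (C,merge)→3320, (A,merge)→3580, (C,hash)→5480, (C,nl)→12040 …(+1); best=1080 via (A,hash)
  {ABC}: card=50; try (B,hash)→2680, (B,merge)→3680, (C,merge)→3960, (C,hash)→6120, (A,hash)→9980, (C,nl)→12680 …(+4); best=2680 via (B,hash)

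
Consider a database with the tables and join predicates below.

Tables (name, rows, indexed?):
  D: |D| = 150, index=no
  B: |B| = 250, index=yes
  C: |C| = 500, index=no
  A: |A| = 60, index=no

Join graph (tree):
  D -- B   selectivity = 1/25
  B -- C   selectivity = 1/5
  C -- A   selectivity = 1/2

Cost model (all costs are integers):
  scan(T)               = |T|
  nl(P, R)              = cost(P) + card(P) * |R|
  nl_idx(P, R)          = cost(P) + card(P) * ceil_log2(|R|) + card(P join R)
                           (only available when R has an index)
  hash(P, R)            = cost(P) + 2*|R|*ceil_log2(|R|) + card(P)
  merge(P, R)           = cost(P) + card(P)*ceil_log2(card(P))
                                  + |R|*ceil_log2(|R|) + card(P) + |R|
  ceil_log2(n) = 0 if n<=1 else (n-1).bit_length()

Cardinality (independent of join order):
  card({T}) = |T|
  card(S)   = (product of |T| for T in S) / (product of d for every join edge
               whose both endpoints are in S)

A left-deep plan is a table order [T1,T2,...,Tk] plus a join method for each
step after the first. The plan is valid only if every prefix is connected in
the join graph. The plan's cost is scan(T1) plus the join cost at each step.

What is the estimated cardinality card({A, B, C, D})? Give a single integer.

4500000

Tables in S: A(60), B(250), C(500), D(150)
Edges inside S: D-B(d=25), B-C(d=5), C-A(d=2)
numerator = 60 * 250 * 500 * 150 = 1125000000
denominator = 25 * 5 * 2 = 250
card(S) = 1125000000 / 250 = 4500000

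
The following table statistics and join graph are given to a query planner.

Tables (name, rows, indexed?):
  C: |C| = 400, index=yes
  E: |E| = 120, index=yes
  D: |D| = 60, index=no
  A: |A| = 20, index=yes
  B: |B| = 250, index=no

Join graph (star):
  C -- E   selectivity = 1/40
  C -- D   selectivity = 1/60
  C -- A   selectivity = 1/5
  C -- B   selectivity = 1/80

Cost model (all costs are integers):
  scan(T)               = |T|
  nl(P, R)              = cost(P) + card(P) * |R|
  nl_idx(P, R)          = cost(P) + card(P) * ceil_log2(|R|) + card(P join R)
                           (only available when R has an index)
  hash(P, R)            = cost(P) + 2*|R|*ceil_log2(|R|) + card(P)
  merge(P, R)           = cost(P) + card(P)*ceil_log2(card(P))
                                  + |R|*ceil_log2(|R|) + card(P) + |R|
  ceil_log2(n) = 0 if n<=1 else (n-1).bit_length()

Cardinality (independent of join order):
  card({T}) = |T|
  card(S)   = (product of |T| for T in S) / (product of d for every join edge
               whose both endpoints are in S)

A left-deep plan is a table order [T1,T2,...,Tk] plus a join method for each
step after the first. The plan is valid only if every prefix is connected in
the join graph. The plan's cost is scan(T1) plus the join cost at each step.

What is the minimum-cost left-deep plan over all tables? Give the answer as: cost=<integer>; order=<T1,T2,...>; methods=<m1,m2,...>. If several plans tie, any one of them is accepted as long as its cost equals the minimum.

Selinger DP (subsets sized 1..n):
  {C}: scan cost=400, card=400
  {E}: scan cost=120, card=120
  {D}: scan cost=60, card=60
  {A}: scan cost=20, card=20
  {B}: scan cost=250, card=250
  {CE}: card=1200; try (C,nl_idx)→2400, (E,hash)→2480, (E,nl_idx)→4400, (C,merge)→5080, (E,merge)→5360, (C,hash)→7440 …(+2); best=2400 via (C,nl_idx)
  {CD}: card=400; try (C,nl_idx)→1000, (D,hash)→1520, (C,merge)→4480, (D,merge)→4820, (C,hash)→7320, (C,nl)→24060 …(+1); best=1000 via (C,nl_idx)
  {AC}: card=1600; try (A,hash)→1000, (C,nl_idx)→1800, (A,nl_idx)→4000, (C,merge)→4140, (A,merge)→4520, (C,hash)→7240 …(+2); best=1000 via (A,hash)
  {BC}: card=1250; try (C,nl_idx)→3750, (B,hash)→4800, (C,merge)→6500, (B,merge)→6650, (C,hash)→7700, (C,nl)→100250 …(+1); best=3750 via (C,nl_idx)
  {CDE}: card=1200; try (E,hash)→3080, (D,hash)→4320, (E,nl_idx)→5000, (E,merge)→5960, (D,merge)→17220, (E,nl)→49000 …(+1); best=3080 via (E,hash)
  {ACE}: card=4800; try (A,hash)→3800, (E,hash)→4280, (A,nl_idx)→13200, (A,merge)→16920, (E,nl_idx)→17000, (E,merge)→21160 …(+2); best=3800 via (A,hash)
  {BCE}: card=3750; try (E,hash)→6680, (B,hash)→7600, (E,nl_idx)→16250, (B,merge)→19050, (E,merge)→19710, (E,nl)→153750 …(+1); best=6680 via (E,hash)
  {ACD}: card=1600; try (A,hash)→1600, (D,hash)→3320, (A,nl_idx)→4600, (A,merge)→5120, (A,nl)→9000, (D,merge)→20620 …(+1); best=1600 via (A,hash)
  {BCD}: card=1250; try (B,hash)→5400, (D,hash)→5720, (B,merge)→7250, (D,merge)→19170, (D,nl)→78750, (B,nl)→101000; best=5400 via (B,hash)
  {ABC}: card=5000; try (A,hash)→5200, (B,hash)→6600, (A,nl_idx)→15000, (A,merge)→18870, (B,merge)→22450, (A,nl)→28750 …(+1); best=5200 via (A,hash)
  {ACDE}: card=4800; try (A,hash)→4480, (E,hash)→4880, (D,hash)→9320, (A,nl_idx)→13880, (E,nl_idx)→17600, (A,merge)→17600 …(+5); best=4480 via (A,hash)
  {BCDE}: card=3750; try (B,hash)→8280, (E,hash)→8330, (D,hash)→11150, (E,nl_idx)→17900, (B,merge)→19730, (E,merge)→21360 …(+4); best=8280 via (B,hash)
  {ABCE}: card=15000; try (A,hash)→10630, (E,hash)→11880, (B,hash)→12600, (A,nl_idx)→40430, (E,nl_idx)→55200, (A,merge)→55550 …(+5); best=10630 via (A,hash)
  {ABCD}: card=5000; try (A,hash)→6850, (B,hash)→7200, (D,hash)→10920, (A,nl_idx)→16650, (A,merge)→20520, (B,merge)→23050 …(+4); best=6850 via (A,hash)
  {ABCDE}: card=15000; try (A,hash)→12230, (B,hash)→13280, (E,hash)→13530, (D,hash)→26350, (A,nl_idx)→42030, (E,nl_idx)→56850 …(+8); best=12230 via (A,hash)

cost=12230; order=D,C,E,B,A; methods=nl_idx,hash,hash,hash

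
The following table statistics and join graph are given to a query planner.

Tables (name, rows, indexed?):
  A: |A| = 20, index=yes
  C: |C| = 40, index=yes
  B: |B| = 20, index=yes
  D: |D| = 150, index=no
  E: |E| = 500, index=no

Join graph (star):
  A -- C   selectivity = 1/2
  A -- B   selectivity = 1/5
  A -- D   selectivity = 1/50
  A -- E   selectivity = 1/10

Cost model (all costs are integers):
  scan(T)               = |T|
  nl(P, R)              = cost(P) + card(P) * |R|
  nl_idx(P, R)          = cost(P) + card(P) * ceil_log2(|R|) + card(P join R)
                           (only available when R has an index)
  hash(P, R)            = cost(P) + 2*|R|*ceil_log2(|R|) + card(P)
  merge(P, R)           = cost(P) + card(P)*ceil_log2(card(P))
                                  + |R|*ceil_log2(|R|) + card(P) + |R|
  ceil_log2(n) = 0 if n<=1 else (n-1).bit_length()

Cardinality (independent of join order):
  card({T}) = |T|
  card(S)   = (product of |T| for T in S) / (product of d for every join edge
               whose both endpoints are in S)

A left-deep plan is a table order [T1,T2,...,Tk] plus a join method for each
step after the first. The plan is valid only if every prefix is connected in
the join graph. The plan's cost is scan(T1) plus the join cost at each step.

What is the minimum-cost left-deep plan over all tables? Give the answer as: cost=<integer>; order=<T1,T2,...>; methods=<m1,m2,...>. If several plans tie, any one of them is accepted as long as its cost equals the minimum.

cost=15280; order=D,A,B,C,E; methods=hash,hash,hash,hash

Selinger DP (subsets sized 1..n):
  {A}: scan cost=20, card=20
  {C}: scan cost=40, card=40
  {B}: scan cost=20, card=20
  {D}: scan cost=150, card=150
  {E}: scan cost=500, card=500
  {AC}: card=400; try (A,hash)→280, (C,merge)→420, (A,merge)→440, (C,hash)→520, (C,nl_idx)→540, (A,nl_idx)→640 …(+2); best=280 via (A,hash)
  {AB}: card=80; try (B,nl_idx)→200, (A,nl_idx)→200, (B,hash)→240, (A,hash)→240, (B,merge)→260, (A,merge)→260 …(+2); best=200 via (B,nl_idx)
  {AD}: card=60; try (A,hash)→500, (A,nl_idx)→960, (D,merge)→1490, (A,merge)→1620, (D,hash)→2440, (D,nl)→3020 …(+1); best=500 via (A,hash)
  {AE}: card=1000; try (A,hash)→1200, (A,nl_idx)→4000, (E,merge)→5140, (A,merge)→5620, (E,hash)→9040, (E,nl)→10020 …(+1); best=1200 via (A,hash)
  {ABC}: card=1600; try (C,hash)→760, (B,hash)→880, (C,merge)→1120, (C,nl_idx)→2280, (C,nl)→3400, (B,nl_idx)→3880 …(+2); best=760 via (C,hash)
  {ACD}: card=1200; try (C,hash)→1040, (C,merge)→1200, (C,nl_idx)→2060, (C,nl)→2900, (D,hash)→3080, (D,merge)→5630 …(+1); best=1040 via (C,hash)
  {ACE}: card=20000; try (C,hash)→2680, (E,merge)→9280, (E,hash)→9680, (C,merge)→12480, (C,nl_idx)→27200, (C,nl)→41200 …(+1); best=2680 via (C,hash)
  {ABD}: card=240; try (B,hash)→760, (B,merge)→1040, (B,nl_idx)→1040, (B,nl)→1700, (D,merge)→2190, (D,hash)→2680 …(+1); best=760 via (B,hash)
  {ABE}: card=4000; try (B,hash)→2400, (E,merge)→5840, (E,hash)→9280, (B,nl_idx)→10200, (B,merge)→12320, (B,nl)→21200 …(+1); best=2400 via (B,hash)
  {ADE}: card=3000; try (D,hash)→4600, (E,merge)→5920, (E,hash)→9560, (D,merge)→13550, (E,nl)→30500, (D,nl)→151200; best=4600 via (D,hash)
  {ABCD}: card=4800; try (C,hash)→1480, (B,hash)→2440, (C,merge)→3200, (D,hash)→4760, (C,nl_idx)→7000, (C,nl)→10360 …(+5); best=1480 via (C,hash)
  {ABCE}: card=80000; try (C,hash)→6880, (E,hash)→11360, (B,hash)→22880, (E,merge)→24960, (C,merge)→54680, (C,nl_idx)→106400 …(+5); best=6880 via (C,hash)
  {ACDE}: card=60000; try (C,hash)→8080, (E,hash)→11240, (E,merge)→20440, (D,hash)→25080, (C,merge)→43880, (C,nl_idx)→82600 …(+4); best=8080 via (C,hash)
  {ABDE}: card=12000; try (B,hash)→7800, (E,merge)→7920, (D,hash)→8800, (E,hash)→10000, (B,nl_idx)→31600, (B,merge)→43720 …(+4); best=7800 via (B,hash)
  {ABCDE}: card=240000; try (E,hash)→15280, (C,hash)→20280, (B,hash)→68280, (E,merge)→73680, (D,hash)→89280, (C,merge)→188080 …(+8); best=15280 via (E,hash)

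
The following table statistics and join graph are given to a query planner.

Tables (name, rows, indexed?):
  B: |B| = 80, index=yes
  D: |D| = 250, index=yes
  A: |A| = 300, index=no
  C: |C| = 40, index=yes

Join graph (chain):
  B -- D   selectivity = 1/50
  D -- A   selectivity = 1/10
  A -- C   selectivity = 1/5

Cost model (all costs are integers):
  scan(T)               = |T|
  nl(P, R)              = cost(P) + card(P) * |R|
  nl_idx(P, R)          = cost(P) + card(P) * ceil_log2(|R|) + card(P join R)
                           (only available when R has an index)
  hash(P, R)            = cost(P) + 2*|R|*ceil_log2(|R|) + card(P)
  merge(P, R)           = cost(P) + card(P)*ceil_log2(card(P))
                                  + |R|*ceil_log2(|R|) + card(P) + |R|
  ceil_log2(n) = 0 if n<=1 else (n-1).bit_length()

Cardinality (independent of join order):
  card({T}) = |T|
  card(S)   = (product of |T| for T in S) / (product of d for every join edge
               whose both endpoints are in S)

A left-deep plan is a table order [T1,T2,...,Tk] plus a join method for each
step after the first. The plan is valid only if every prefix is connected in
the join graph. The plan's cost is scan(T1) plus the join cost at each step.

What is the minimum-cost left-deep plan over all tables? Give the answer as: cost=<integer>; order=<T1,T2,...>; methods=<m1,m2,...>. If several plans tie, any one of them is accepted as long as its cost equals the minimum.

cost=19400; order=B,D,A,C; methods=nl_idx,hash,hash

Selinger DP (subsets sized 1..n):
  {B}: scan cost=80, card=80
  {D}: scan cost=250, card=250
  {A}: scan cost=300, card=300
  {C}: scan cost=40, card=40
  {BD}: card=400; try (D,nl_idx)→1120, (B,hash)→1620, (B,nl_idx)→2400, (D,merge)→2970, (B,merge)→3140, (D,hash)→4160 …(+2); best=1120 via (D,nl_idx)
  {AD}: card=7500; try (D,hash)→4600, (A,merge)→5500, (D,merge)→5550, (A,hash)→5900, (D,nl_idx)→10200, (A,nl)→75250 …(+1); best=4600 via (D,hash)
  {AC}: card=2400; try (C,hash)→1080, (A,merge)→3320, (C,merge)→3580, (C,nl_idx)→4500, (A,hash)→5480, (A,nl)→12040 …(+1); best=1080 via (C,hash)
  {ABD}: card=12000; try (A,hash)→6920, (A,merge)→8120, (B,hash)→13220, (B,nl_idx)→69100, (B,merge)→110240, (A,nl)→121120 …(+1); best=6920 via (A,hash)
  {ACD}: card=60000; try (D,hash)→7480, (C,hash)→12580, (D,merge)→34530, (D,nl_idx)→80280, (C,nl_idx)→109600, (C,merge)→109880 …(+2); best=7480 via (D,hash)
  {ABCD}: card=96000; try (C,hash)→19400, (B,hash)→68600, (C,nl_idx)→174920, (C,merge)→187200, (C,nl)→486920, (B,nl_idx)→523480 …(+2); best=19400 via (C,hash)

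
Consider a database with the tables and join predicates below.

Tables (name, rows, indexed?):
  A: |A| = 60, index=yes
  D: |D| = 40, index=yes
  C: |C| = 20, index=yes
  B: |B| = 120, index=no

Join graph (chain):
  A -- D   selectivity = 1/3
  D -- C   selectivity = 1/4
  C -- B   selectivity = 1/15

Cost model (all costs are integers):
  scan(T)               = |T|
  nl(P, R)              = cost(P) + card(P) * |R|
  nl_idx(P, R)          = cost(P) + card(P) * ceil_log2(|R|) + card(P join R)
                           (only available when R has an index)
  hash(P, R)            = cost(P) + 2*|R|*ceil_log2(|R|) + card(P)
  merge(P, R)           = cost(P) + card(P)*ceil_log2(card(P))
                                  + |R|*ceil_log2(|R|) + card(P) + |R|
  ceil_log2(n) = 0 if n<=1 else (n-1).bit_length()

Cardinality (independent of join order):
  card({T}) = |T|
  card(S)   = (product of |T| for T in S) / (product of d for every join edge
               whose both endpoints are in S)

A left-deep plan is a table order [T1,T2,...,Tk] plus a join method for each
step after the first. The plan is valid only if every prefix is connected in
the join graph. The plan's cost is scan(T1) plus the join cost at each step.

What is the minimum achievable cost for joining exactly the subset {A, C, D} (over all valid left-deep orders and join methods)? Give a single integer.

1200

Selinger DP over subsets of {A,C,D}:
  {A}: scan cost=60, card=60
  {D}: scan cost=40, card=40
  {C}: scan cost=20, card=20
  {AD}: card=800; try (D,hash)→600, (A,merge)→740, (D,merge)→760, (A,hash)→800, (A,nl_idx)→1080, (D,nl_idx)→1220 …(+2); best=600 via (D,hash)
  {CD}: card=200; try (C,hash)→280, (D,nl_idx)→340, (D,merge)→420, (C,merge)→440, (C,nl_idx)→440, (D,hash)→520 …(+2); best=280 via (C,hash)
  {ACD}: card=4000; try (A,hash)→1200, (C,hash)→1600, (A,merge)→2500, (A,nl_idx)→5480, (C,nl_idx)→8600, (C,merge)→9520 …(+2); best=1200 via (A,hash)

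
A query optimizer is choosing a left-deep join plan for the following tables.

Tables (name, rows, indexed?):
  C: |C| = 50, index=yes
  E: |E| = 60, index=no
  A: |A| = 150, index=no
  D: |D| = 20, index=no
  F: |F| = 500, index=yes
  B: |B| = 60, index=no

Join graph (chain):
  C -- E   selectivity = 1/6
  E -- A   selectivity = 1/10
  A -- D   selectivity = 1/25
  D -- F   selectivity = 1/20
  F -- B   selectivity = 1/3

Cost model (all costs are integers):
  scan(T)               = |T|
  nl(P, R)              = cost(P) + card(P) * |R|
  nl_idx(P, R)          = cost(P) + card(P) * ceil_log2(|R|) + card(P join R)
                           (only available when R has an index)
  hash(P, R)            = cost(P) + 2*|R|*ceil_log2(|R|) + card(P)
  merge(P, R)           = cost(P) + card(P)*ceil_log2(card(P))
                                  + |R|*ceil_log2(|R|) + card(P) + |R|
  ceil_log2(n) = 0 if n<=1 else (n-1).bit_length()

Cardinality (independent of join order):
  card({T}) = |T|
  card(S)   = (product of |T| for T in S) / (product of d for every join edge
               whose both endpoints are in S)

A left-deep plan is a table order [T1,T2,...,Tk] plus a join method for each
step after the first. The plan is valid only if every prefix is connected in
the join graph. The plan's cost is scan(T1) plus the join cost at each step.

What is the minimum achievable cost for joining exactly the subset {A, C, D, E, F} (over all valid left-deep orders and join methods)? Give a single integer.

Selinger DP over subsets of {A,C,D,E,F}:
  {C}: scan cost=50, card=50
  {E}: scan cost=60, card=60
  {A}: scan cost=150, card=150
  {D}: scan cost=20, card=20
  {F}: scan cost=500, card=500
  {CE}: card=500; try (C,hash)→720, (E,hash)→820, (E,merge)→820, (C,merge)→830, (C,nl_idx)→920, (E,nl)→3050 …(+1); best=720 via (C,hash)
  {AE}: card=900; try (E,hash)→1020, (A,merge)→1830, (E,merge)→1920, (A,hash)→2520, (A,nl)→9060, (E,nl)→9150; best=1020 via (E,hash)
  {AD}: card=120; try (D,hash)→500, (A,merge)→1490, (D,merge)→1620, (A,hash)→2440, (A,nl)→3020, (D,nl)→3150; best=500 via (D,hash)
  {DF}: card=500; try (F,nl_idx)→700, (D,hash)→1200, (F,merge)→5140, (D,merge)→5620, (F,hash)→9040, (F,nl)→10020 …(+1); best=700 via (F,nl_idx)
  {ACE}: card=7500; try (C,hash)→2520, (A,hash)→3620, (A,merge)→7070, (C,merge)→11270, (C,nl_idx)→13920, (C,nl)→46020 …(+1); best=2520 via (C,hash)
  {ADE}: card=720; try (E,hash)→1340, (E,merge)→1880, (D,hash)→2120, (E,nl)→7700, (D,merge)→11040, (D,nl)→19020; best=1340 via (E,hash)
  {ADF}: card=3000; try (A,hash)→3600, (F,nl_idx)→4580, (F,merge)→6460, (A,merge)→7050, (F,hash)→9620, (F,nl)→60500 …(+1); best=3600 via (A,hash)
  {ACDE}: card=6000; try (C,hash)→2660, (C,merge)→9610, (D,hash)→10220, (C,nl_idx)→11660, (C,nl)→37340, (D,merge)→107640 …(+1); best=2660 via (C,hash)
  {ADEF}: card=18000; try (E,hash)→7320, (F,hash)→11060, (F,merge)→14260, (F,nl_idx)→25820, (E,merge)→43020, (E,nl)→183600 …(+1); best=7320 via (E,hash)
  {ACDEF}: card=150000; try (F,hash)→17660, (C,hash)→25920, (F,merge)→91660, (F,nl_idx)→206660, (C,nl_idx)→265320, (C,merge)→295670 …(+2); best=17660 via (F,hash)

17660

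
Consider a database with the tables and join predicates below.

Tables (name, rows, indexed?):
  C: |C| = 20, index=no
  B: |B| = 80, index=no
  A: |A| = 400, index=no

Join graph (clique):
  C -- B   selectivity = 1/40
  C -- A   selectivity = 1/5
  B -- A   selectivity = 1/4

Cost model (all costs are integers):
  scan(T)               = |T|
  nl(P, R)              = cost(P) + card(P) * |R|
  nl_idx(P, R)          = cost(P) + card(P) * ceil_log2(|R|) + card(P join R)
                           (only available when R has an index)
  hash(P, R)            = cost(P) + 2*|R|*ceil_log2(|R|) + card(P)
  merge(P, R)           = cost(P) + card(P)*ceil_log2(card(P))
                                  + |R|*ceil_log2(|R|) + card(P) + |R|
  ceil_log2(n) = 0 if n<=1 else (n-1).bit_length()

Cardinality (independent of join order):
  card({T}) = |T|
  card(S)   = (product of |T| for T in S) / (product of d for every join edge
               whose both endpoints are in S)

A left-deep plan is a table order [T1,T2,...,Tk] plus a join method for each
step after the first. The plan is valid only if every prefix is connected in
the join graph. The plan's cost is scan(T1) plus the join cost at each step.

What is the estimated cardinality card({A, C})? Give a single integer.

Tables in S: A(400), C(20)
Edges inside S: C-A(d=5)
numerator = 400 * 20 = 8000
denominator = 5 = 5
card(S) = 8000 / 5 = 1600

1600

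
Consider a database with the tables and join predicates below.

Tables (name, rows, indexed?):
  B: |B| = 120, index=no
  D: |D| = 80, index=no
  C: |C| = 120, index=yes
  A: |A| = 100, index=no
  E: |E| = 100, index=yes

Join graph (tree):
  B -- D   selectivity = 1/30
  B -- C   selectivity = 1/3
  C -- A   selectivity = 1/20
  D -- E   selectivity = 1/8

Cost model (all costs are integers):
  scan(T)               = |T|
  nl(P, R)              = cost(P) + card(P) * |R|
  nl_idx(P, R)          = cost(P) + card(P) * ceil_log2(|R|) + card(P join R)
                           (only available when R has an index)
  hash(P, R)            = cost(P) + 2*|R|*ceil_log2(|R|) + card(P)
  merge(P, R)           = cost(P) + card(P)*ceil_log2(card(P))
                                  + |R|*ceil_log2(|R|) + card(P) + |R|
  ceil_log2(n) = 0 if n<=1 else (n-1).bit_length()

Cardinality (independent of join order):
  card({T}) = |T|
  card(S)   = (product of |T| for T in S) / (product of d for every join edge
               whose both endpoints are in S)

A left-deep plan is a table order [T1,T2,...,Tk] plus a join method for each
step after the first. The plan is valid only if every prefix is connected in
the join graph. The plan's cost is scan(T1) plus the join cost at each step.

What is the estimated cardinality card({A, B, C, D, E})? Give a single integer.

800000

Tables in S: A(100), B(120), C(120), D(80), E(100)
Edges inside S: B-D(d=30), B-C(d=3), C-A(d=20), D-E(d=8)
numerator = 100 * 120 * 120 * 80 * 100 = 11520000000
denominator = 30 * 3 * 20 * 8 = 14400
card(S) = 11520000000 / 14400 = 800000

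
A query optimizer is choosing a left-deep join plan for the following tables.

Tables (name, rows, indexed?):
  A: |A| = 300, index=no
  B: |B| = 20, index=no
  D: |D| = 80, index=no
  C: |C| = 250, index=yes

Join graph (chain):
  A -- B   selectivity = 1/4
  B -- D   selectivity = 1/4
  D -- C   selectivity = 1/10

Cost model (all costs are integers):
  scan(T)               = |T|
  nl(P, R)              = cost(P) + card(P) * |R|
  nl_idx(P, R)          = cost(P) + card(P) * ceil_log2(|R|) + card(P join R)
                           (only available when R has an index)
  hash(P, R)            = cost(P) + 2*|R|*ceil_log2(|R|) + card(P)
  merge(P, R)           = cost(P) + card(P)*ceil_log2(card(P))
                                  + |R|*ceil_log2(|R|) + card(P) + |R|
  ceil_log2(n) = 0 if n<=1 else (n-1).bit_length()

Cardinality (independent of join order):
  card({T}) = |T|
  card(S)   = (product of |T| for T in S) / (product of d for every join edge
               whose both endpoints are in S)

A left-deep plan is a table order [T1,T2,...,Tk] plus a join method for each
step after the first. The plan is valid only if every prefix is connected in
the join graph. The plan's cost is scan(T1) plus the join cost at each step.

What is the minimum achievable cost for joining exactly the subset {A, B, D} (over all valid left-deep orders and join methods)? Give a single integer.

Selinger DP over subsets of {A,B,D}:
  {A}: scan cost=300, card=300
  {B}: scan cost=20, card=20
  {D}: scan cost=80, card=80
  {AB}: card=1500; try (B,hash)→800, (A,merge)→3140, (B,merge)→3420, (A,hash)→5440, (A,nl)→6020, (B,nl)→6300; best=800 via (B,hash)
  {BD}: card=400; try (B,hash)→360, (D,merge)→780, (B,merge)→840, (D,hash)→1160, (D,nl)→1620, (B,nl)→1680; best=360 via (B,hash)
  {ABD}: card=30000; try (D,hash)→3420, (A,hash)→6160, (A,merge)→7360, (D,merge)→19440, (A,nl)→120360, (D,nl)→120800; best=3420 via (D,hash)

3420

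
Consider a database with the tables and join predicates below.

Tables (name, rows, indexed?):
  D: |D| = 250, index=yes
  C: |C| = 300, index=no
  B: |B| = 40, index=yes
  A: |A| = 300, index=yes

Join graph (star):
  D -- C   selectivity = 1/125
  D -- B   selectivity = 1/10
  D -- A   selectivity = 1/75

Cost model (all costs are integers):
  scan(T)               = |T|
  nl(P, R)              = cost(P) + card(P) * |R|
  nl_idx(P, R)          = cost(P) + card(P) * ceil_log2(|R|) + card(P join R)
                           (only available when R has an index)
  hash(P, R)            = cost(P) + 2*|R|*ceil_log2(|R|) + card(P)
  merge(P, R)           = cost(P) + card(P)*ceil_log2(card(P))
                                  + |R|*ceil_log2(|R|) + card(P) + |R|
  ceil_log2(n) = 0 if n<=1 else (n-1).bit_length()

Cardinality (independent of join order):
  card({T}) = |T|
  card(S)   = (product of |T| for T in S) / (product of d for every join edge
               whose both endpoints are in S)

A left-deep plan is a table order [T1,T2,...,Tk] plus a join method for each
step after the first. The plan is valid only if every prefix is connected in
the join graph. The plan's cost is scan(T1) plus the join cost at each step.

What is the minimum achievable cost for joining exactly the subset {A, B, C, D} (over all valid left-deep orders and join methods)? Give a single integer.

12180

Selinger DP over subsets of {A,B,C,D}:
  {D}: scan cost=250, card=250
  {C}: scan cost=300, card=300
  {B}: scan cost=40, card=40
  {A}: scan cost=300, card=300
  {CD}: card=600; try (D,nl_idx)→3300, (D,hash)→4600, (C,merge)→5500, (D,merge)→5550, (C,hash)→5900, (C,nl)→75250 …(+1); best=3300 via (D,nl_idx)
  {BD}: card=1000; try (B,hash)→980, (D,nl_idx)→1360, (D,merge)→2570, (B,nl_idx)→2750, (B,merge)→2780, (D,hash)→4080 …(+2); best=980 via (B,hash)
  {AD}: card=1000; try (A,nl_idx)→3500, (D,nl_idx)→3700, (D,hash)→4600, (A,merge)→5500, (D,merge)→5550, (A,hash)→5900 …(+2); best=3500 via (A,nl_idx)
  {BCD}: card=2400; try (B,hash)→4380, (C,hash)→7380, (B,nl_idx)→9300, (B,merge)→10180, (C,merge)→14980, (B,nl)→27300 …(+1); best=4380 via (B,hash)
  {ACD}: card=2400; try (A,hash)→9300, (C,hash)→9900, (A,nl_idx)→11100, (A,merge)→12900, (C,merge)→17500, (A,nl)→183300 …(+1); best=9300 via (A,hash)
  {ABD}: card=4000; try (B,hash)→4980, (A,hash)→7380, (B,nl_idx)→13500, (A,nl_idx)→13980, (B,merge)→14780, (A,merge)→14980 …(+2); best=4980 via (B,hash)
  {ABCD}: card=9600; try (B,hash)→12180, (A,hash)→12180, (C,hash)→14380, (B,nl_idx)→33300, (A,nl_idx)→35580, (A,merge)→38580 …(+5); best=12180 via (B,hash)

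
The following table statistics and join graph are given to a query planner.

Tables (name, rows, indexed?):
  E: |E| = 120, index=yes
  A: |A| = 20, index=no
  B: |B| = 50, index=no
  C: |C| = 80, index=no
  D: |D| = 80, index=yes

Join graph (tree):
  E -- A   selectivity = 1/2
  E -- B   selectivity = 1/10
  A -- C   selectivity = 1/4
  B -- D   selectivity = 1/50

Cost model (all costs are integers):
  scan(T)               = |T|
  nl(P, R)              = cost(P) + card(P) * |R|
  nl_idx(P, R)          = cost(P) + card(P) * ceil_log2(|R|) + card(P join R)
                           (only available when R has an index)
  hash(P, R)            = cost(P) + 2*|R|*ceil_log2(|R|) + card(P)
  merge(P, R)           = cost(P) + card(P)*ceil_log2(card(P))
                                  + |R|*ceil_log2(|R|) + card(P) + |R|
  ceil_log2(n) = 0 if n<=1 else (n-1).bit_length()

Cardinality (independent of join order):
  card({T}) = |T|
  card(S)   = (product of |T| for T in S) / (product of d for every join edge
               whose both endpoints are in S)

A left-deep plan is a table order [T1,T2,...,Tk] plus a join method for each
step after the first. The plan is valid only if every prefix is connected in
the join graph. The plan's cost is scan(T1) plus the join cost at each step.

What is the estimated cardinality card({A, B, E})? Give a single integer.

Tables in S: A(20), B(50), E(120)
Edges inside S: E-A(d=2), E-B(d=10)
numerator = 20 * 50 * 120 = 120000
denominator = 2 * 10 = 20
card(S) = 120000 / 20 = 6000

6000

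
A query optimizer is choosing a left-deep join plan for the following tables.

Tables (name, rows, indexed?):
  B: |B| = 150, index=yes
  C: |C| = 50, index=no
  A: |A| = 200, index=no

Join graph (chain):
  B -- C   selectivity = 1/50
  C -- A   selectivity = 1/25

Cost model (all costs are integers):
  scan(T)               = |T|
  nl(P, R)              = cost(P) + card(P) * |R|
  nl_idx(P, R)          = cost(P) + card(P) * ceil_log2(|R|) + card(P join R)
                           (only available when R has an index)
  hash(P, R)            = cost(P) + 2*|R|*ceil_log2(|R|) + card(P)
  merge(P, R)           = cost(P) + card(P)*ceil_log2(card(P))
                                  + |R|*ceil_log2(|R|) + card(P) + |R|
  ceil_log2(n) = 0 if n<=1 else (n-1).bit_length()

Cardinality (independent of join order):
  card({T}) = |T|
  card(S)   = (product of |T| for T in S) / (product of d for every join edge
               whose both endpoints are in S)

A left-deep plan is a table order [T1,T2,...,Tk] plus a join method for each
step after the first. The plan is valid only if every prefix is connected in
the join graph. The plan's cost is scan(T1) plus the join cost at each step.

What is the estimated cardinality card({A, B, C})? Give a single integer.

Tables in S: A(200), B(150), C(50)
Edges inside S: B-C(d=50), C-A(d=25)
numerator = 200 * 150 * 50 = 1500000
denominator = 50 * 25 = 1250
card(S) = 1500000 / 1250 = 1200

1200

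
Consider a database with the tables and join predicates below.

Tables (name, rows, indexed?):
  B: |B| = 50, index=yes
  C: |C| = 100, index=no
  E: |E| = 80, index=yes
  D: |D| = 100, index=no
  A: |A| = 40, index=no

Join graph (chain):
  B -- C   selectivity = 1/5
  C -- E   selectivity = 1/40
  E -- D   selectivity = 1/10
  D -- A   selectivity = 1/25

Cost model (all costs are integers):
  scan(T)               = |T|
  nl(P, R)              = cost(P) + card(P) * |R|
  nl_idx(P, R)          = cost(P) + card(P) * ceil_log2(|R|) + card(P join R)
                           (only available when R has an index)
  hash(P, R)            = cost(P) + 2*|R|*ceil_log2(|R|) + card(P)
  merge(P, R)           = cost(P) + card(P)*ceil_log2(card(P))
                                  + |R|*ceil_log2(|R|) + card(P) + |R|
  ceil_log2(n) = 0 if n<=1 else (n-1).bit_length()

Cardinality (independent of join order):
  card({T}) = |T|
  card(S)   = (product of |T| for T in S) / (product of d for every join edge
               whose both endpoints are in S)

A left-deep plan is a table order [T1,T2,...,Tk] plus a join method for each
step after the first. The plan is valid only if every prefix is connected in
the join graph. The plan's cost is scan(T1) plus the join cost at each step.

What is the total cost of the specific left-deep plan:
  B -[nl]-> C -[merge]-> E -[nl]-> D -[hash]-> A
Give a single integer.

step 1: scan B: cost=50, card=50
step 2: join C via nl
    card(P join C) = 50*100/(5) = 1000
    cost = 50 + 50*100 = 5050
step 3: join E via merge
    card(P join E) = 1000*80/(40) = 2000
    cost = 5050 + 1000*10 + 80*7 + 1000 + 80 = 16690
step 4: join D via nl
    card(P join D) = 2000*100/(10) = 20000
    cost = 16690 + 2000*100 = 216690
step 5: join A via hash
    card(P join A) = 20000*40/(25) = 32000
    cost = 216690 + 2*40*6 + 20000 = 237170

237170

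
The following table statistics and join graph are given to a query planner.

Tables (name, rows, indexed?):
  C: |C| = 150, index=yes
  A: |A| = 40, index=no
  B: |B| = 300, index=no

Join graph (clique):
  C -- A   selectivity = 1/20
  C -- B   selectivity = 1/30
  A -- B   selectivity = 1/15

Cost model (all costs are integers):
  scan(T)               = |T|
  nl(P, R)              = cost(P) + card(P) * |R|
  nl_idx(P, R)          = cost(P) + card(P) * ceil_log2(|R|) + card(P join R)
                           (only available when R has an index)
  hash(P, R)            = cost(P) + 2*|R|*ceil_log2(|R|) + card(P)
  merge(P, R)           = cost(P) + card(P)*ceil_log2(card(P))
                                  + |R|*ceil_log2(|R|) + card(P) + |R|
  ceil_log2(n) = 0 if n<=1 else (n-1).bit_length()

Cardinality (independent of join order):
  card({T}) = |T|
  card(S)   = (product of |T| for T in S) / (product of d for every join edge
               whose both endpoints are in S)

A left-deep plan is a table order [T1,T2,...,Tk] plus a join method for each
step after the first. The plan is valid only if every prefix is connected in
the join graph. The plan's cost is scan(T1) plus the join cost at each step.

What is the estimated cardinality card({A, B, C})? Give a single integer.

Tables in S: A(40), B(300), C(150)
Edges inside S: C-A(d=20), C-B(d=30), A-B(d=15)
numerator = 40 * 300 * 150 = 1800000
denominator = 20 * 30 * 15 = 9000
card(S) = 1800000 / 9000 = 200

200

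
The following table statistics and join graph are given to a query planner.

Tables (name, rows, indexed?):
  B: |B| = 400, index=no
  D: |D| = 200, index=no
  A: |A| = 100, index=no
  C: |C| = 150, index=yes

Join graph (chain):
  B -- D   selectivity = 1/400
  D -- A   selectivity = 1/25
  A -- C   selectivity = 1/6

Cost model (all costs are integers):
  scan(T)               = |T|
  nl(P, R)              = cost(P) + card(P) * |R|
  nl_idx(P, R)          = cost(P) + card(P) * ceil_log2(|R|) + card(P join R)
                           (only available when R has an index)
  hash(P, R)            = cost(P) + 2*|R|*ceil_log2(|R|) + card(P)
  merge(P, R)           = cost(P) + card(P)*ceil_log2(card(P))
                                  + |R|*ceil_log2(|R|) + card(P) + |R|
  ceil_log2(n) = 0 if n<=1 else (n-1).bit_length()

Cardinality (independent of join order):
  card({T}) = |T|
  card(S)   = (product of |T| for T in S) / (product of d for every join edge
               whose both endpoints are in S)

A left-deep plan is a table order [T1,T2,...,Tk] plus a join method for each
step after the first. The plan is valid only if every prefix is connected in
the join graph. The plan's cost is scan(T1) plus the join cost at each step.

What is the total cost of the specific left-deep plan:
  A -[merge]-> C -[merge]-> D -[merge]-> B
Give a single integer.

360550

step 1: scan A: cost=100, card=100
step 2: join C via merge
    card(P join C) = 100*150/(6) = 2500
    cost = 100 + 100*7 + 150*8 + 100 + 150 = 2250
step 3: join D via merge
    card(P join D) = 2500*200/(25) = 20000
    cost = 2250 + 2500*12 + 200*8 + 2500 + 200 = 36550
step 4: join B via merge
    card(P join B) = 20000*400/(400) = 20000
    cost = 36550 + 20000*15 + 400*9 + 20000 + 400 = 360550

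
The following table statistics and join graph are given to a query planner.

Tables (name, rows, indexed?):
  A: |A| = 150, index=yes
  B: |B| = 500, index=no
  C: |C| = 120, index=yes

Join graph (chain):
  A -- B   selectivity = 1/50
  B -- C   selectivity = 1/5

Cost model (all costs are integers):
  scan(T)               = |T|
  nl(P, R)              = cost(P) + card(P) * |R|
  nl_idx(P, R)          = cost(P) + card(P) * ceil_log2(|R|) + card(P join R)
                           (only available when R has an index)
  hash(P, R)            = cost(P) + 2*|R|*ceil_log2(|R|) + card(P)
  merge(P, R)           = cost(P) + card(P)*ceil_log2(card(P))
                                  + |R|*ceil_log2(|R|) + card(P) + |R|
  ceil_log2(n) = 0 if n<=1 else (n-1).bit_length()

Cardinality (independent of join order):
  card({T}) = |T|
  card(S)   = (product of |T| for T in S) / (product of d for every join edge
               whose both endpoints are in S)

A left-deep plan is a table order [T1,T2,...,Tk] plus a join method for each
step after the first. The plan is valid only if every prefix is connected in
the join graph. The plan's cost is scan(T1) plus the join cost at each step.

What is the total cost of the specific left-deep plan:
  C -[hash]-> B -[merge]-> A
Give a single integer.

step 1: scan C: cost=120, card=120
step 2: join B via hash
    card(P join B) = 120*500/(5) = 12000
    cost = 120 + 2*500*9 + 120 = 9240
step 3: join A via merge
    card(P join A) = 12000*150/(50) = 36000
    cost = 9240 + 12000*14 + 150*8 + 12000 + 150 = 190590

190590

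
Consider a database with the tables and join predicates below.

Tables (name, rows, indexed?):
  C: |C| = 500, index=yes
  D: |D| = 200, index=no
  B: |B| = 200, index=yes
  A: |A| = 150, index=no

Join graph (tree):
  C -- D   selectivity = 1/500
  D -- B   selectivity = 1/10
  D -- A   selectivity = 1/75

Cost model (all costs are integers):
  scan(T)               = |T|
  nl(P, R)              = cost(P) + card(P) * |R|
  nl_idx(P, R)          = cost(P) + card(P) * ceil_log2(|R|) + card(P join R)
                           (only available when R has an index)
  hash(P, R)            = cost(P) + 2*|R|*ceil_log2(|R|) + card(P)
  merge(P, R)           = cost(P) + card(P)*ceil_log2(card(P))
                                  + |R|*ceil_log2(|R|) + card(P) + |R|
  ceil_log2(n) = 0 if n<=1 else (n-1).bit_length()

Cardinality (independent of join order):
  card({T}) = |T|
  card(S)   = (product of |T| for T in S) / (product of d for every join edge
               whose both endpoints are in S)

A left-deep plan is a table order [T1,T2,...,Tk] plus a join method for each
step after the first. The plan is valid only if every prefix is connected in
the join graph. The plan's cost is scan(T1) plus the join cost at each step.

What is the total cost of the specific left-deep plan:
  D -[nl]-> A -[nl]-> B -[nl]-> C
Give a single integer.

4110200

step 1: scan D: cost=200, card=200
step 2: join A via nl
    card(P join A) = 200*150/(75) = 400
    cost = 200 + 200*150 = 30200
step 3: join B via nl
    card(P join B) = 400*200/(10) = 8000
    cost = 30200 + 400*200 = 110200
step 4: join C via nl
    card(P join C) = 8000*500/(500) = 8000
    cost = 110200 + 8000*500 = 4110200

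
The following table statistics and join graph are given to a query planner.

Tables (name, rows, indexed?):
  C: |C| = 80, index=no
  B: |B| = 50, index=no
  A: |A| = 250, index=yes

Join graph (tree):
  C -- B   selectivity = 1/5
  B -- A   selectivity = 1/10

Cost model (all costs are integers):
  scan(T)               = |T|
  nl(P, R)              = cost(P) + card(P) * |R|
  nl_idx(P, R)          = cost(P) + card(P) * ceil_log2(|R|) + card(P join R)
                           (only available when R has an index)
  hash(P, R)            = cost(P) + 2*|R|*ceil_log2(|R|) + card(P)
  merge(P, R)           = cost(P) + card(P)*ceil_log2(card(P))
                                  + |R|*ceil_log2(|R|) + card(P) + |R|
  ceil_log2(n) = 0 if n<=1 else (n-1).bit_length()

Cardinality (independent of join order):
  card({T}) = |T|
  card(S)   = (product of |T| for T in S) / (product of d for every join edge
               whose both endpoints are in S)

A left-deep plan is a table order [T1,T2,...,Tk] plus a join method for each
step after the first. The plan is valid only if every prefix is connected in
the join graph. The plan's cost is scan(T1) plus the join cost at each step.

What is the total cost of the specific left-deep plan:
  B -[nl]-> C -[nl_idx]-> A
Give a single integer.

30450

step 1: scan B: cost=50, card=50
step 2: join C via nl
    card(P join C) = 50*80/(5) = 800
    cost = 50 + 50*80 = 4050
step 3: join A via nl_idx
    card(P join A) = 800*250/(10) = 20000
    cost = 4050 + 800*8 + 20000 = 30450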